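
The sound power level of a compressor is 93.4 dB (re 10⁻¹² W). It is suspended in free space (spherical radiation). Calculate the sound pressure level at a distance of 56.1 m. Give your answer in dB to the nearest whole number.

47 dB

L_p = L_w − 10·log₁₀(4π·r²) with r = 56.1 m.
4π·r² = 3.955e+04 m², 10·log₁₀ of that is 45.971 dB.
L_p = 93.4 − 45.971 = 47.43 dB.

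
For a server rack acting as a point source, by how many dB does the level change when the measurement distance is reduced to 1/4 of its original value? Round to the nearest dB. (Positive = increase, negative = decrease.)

Point-source spreading: ΔL = −20·log₁₀(r₂/r₁).
ΔL = −20·log₁₀(0.25) = +12.04 dB.

+12 dB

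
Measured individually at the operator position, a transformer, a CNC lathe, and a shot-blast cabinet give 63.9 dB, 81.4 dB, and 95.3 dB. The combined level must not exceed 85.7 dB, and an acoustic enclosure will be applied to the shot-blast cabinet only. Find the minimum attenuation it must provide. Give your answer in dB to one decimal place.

Everything except the shot-blast cabinet sums to 10^(63.9/10) + 10^(81.4/10) = 1.405e+08 in linear terms, 81.48 dB.
The limit corresponds to 10^(85.7/10) = 3.715e+08; subtracting the fixed part leaves 2.310e+08 for the shot-blast cabinet, i.e. 83.64 dB.
Required insertion loss = 95.3 − 83.64 = 11.66 dB.

11.7 dB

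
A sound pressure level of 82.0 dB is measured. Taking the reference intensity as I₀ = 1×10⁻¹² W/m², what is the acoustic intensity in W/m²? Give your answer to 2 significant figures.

0.00016 W/m²

I/I₀ = 10^(82.0/10) = 1.585e+08, so I = 1.585e+08 × 10⁻¹² W/m².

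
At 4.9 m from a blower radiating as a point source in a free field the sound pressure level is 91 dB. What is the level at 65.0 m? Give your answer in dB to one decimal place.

68.5 dB

Point-source attenuation: ΔL = 20·log₁₀(r₂/r₁) = 20·log₁₀(65.0/4.9) = 22.454 dB.
L₂ = 91 − 20·log₁₀(65.0/4.9) = 91 − 22.454 = 68.55 dB.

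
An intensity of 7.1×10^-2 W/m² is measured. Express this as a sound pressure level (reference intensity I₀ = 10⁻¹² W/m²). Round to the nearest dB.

L = 10·log₁₀(I/I₀) = 10·log₁₀(7.1×10^-2/10⁻¹²) = 10·log₁₀(7.1×10^10).
L = 10·(0.8513 + 10) = 108.51 dB.

109 dB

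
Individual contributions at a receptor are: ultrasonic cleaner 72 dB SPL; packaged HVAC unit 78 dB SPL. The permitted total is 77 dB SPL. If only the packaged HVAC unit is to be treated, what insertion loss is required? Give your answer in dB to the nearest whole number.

3 dB

Fixed contribution from the other source: Σ 10^(L/10) = 10^(72/10) = 1.585e+07 (72.00 dB SPL).
The limit corresponds to 10^(77/10) = 5.012e+07; subtracting the fixed part leaves 3.427e+07 for the packaged HVAC unit, i.e. 75.35 dB SPL.
So the packaged HVAC unit must be reduced from 78 to 75.35 dB SPL: IL = 2.65 dB.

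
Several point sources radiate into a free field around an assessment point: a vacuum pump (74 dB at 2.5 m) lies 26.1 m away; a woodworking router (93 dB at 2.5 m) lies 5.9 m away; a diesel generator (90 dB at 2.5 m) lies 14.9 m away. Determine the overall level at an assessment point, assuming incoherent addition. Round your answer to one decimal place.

First find each source's level at the receiver (point-source: −20·log₁₀(r/r_ref)), then combine on an intensity basis.
vacuum pump: 74 − 20·log₁₀(26.1/2.5) = 74 − 20.37 = 53.63 dB.
woodworking router: 93 − 20·log₁₀(5.9/2.5) = 93 − 7.46 = 85.54 dB.
diesel generator: 90 − 20·log₁₀(14.9/2.5) = 90 − 15.50 = 74.50 dB.
Σ 10^(L/10) = 3.866e+08 → L_total = 10·log₁₀(3.866e+08) = 85.87 dB.

85.9 dB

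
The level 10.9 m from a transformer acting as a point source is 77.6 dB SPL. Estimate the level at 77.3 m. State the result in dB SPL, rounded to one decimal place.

60.6 dB SPL

Spherical spreading from a point source gives a 20·log₁₀(r₂/r₁) drop.
L₂ = 77.6 − 20·log₁₀(77.3/10.9) = 77.6 − 17.015 = 60.58 dB SPL.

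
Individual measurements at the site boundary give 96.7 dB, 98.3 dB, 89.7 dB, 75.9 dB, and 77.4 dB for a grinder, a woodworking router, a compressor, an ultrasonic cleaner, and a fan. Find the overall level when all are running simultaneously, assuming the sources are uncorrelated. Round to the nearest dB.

For uncorrelated sources the intensities add, so convert each level to linear form, sum, and take 10·log₁₀ of the total.
Σ 10^(L/10) = 10^(96.7/10) + 10^(98.3/10) + 10^(89.7/10) + 10^(75.9/10) + 10^(77.4/10) = 1.247e+10.
L_total = 10·log₁₀(1.247e+10) = 100.96 dB.

101 dB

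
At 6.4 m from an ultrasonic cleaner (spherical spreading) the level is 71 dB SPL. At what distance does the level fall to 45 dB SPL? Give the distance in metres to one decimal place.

Point-source spreading drops the level by 20·log₁₀(r₂/r₁); inverting, r₂/r₁ = 10^(ΔL/20).
r₂ = 6.4·10^((71−45)/20) = 6.4·10^(26.0/20) = 127.70 m.

127.7 m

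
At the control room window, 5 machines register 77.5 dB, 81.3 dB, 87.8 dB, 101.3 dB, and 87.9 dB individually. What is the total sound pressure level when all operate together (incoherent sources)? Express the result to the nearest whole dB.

102 dB

Incoherent sources combine by intensity addition: L_total = 10·log₁₀(Σ 10^(L_i/10)).
Σ 10^(L/10) = 10^(77.5/10) + 10^(81.3/10) + 10^(87.8/10) + 10^(101.3/10) + 10^(87.9/10) = 1.490e+10.
L_total = 10·log₁₀(1.490e+10) = 101.73 dB.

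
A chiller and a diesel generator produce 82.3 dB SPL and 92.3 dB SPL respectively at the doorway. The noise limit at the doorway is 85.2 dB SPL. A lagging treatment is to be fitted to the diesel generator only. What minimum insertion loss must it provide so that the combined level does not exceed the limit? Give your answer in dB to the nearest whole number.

Fixed contribution from the other source: Σ 10^(L/10) = 10^(82.3/10) = 1.698e+08 (82.30 dB SPL).
To meet 85.2 dB SPL overall, the treated diesel generator may contribute at most 10^(85.2/10) − 1.698e+08 = 1.613e+08, i.e. 82.08 dB SPL.
Required insertion loss = 92.3 − 82.08 = 10.22 dB.

10 dB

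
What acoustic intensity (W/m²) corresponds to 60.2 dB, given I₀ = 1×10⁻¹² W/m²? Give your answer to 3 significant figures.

I = I₀·10^(L/10) = 10⁻¹² × 10^(60.2/10) = 10^(-5.980).

1.05e-06 W/m²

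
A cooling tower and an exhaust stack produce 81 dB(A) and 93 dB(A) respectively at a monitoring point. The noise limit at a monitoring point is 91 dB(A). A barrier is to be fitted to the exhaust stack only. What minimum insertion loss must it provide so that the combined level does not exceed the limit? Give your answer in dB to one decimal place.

Fixed contribution from the other source: Σ 10^(L/10) = 10^(81/10) = 1.259e+08 (81.00 dB(A)).
The limit corresponds to 10^(91/10) = 1.259e+09; subtracting the fixed part leaves 1.133e+09 for the exhaust stack, i.e. 90.54 dB(A).
So the exhaust stack must be reduced from 93 to 90.54 dB(A): IL = 2.46 dB.

2.5 dB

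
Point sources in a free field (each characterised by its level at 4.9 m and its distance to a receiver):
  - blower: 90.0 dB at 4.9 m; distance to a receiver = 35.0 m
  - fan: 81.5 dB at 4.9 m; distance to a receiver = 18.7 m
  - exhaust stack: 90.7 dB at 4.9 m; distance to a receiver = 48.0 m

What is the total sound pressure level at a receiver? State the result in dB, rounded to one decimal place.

First find each source's level at the receiver (point-source: −20·log₁₀(r/r_ref)), then combine on an intensity basis.
blower: 90.0 − 20·log₁₀(35.0/4.9) = 90.0 − 17.08 = 72.92 dB.
fan: 81.5 − 20·log₁₀(18.7/4.9) = 81.5 − 11.63 = 69.87 dB.
exhaust stack: 90.7 − 20·log₁₀(48.0/4.9) = 90.7 − 19.82 = 70.88 dB.
Σ 10^(L/10) = 4.154e+07 → L_total = 10·log₁₀(4.154e+07) = 76.18 dB.

76.2 dB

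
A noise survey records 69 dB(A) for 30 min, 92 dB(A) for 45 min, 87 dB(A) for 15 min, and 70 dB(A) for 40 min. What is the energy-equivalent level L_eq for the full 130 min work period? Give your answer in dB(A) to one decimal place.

87.9 dB(A)

Weight each interval's intensity by its duration and average over T = 130 min:
Σ tᵢ·10^(Lᵢ/10) = 30·10^(69/10) + 45·10^(92/10) + 15·10^(87/10) + 40·10^(70/10) = 7.948e+10.
L_eq = 10·log₁₀(7.948e+10/130) = 87.86 dB(A).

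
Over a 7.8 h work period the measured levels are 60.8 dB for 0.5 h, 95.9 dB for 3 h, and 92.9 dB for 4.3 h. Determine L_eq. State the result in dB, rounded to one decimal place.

L_eq = 10·log₁₀[(1/T)·Σ tᵢ·10^(Lᵢ/10)] with T = 7.8 h.
Σ tᵢ·10^(Lᵢ/10) = 0.5·10^(60.8/10) + 3·10^(95.9/10) + 4.3·10^(92.9/10) = 2.006e+10.
L_eq = 10·log₁₀(2.006e+10/7.8) = 94.10 dB.

94.1 dB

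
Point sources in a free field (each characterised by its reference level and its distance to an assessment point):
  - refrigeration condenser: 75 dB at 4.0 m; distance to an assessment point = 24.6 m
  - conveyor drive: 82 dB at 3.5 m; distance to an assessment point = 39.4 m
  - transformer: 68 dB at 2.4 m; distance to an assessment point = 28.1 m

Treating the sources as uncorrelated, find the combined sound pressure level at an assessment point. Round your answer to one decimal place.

Apply inverse-square spreading to bring every level to the receiver, then sum 10^(L/10).
refrigeration condenser: 75 − 20·log₁₀(24.6/4.0) = 75 − 15.78 = 59.22 dB.
conveyor drive: 82 − 20·log₁₀(39.4/3.5) = 82 − 21.03 = 60.97 dB.
transformer: 68 − 20·log₁₀(28.1/2.4) = 68 − 21.37 = 46.63 dB.
Σ 10^(L/10) = 2.133e+06 → L_total = 10·log₁₀(2.133e+06) = 63.29 dB.

63.3 dB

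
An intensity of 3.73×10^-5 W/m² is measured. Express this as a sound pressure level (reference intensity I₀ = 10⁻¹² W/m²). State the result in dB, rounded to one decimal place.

75.7 dB

L = 10·log₁₀(I/I₀) = 10·log₁₀(3.73×10^-5/10⁻¹²) = 10·log₁₀(3.73×10^7).
L = 10·(0.5717 + 7) = 75.72 dB.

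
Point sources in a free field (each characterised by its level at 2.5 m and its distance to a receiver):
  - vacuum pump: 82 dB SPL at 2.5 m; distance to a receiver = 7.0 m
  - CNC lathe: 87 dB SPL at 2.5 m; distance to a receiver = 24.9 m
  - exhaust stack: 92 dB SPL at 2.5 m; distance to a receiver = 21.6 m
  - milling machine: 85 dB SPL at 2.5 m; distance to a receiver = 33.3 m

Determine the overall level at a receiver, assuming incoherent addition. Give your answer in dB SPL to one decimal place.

Apply inverse-square spreading to bring every level to the receiver, then sum 10^(L/10).
vacuum pump: 82 − 20·log₁₀(7.0/2.5) = 82 − 8.94 = 73.06 dB SPL.
CNC lathe: 87 − 20·log₁₀(24.9/2.5) = 87 − 19.97 = 67.03 dB SPL.
exhaust stack: 92 − 20·log₁₀(21.6/2.5) = 92 − 18.73 = 73.27 dB SPL.
milling machine: 85 − 20·log₁₀(33.3/2.5) = 85 − 22.49 = 62.51 dB SPL.
Σ 10^(L/10) = 4.828e+07 → L_total = 10·log₁₀(4.828e+07) = 76.84 dB SPL.

76.8 dB SPL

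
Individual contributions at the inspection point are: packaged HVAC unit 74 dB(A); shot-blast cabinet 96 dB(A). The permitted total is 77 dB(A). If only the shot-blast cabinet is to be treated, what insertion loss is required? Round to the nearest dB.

Fixed contribution from the other source: Σ 10^(L/10) = 10^(74/10) = 2.512e+07 (74.00 dB(A)).
The limit corresponds to 10^(77/10) = 5.012e+07; subtracting the fixed part leaves 2.500e+07 for the shot-blast cabinet, i.e. 73.98 dB(A).
So the shot-blast cabinet must be reduced from 96 to 73.98 dB(A): IL = 22.02 dB.

22 dB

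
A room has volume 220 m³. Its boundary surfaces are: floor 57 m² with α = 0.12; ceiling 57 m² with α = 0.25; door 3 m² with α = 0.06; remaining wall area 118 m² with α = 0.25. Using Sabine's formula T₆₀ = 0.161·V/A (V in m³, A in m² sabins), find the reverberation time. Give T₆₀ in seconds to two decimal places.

0.70 s

A = Σ Sᵢαᵢ = 57·0.12 + 57·0.25 + 3·0.06 + 118·0.25 = 50.77 m².
T₆₀ = 0.161·V/A = 0.161·220/50.77 = 0.698 s.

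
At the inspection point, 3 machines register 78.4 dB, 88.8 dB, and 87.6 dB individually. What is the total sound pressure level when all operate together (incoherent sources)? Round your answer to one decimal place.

91.5 dB

Incoherent sources combine by intensity addition: L_total = 10·log₁₀(Σ 10^(L_i/10)).
Σ 10^(L/10) = 10^(78.4/10) + 10^(88.8/10) + 10^(87.6/10) = 1.403e+09.
L_total = 10·log₁₀(1.403e+09) = 91.47 dB.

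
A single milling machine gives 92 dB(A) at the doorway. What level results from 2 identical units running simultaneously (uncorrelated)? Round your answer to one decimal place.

L_total = L₁ + 10·log₁₀ N for N identical incoherent sources.
L_total = 92 + 10·log₁₀(2) = 92 + 3.010 = 95.01 dB(A).

95.0 dB(A)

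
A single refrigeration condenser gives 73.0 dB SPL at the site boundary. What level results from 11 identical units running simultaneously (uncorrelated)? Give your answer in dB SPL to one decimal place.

N identical incoherent sources raise the level by 10·log₁₀ N.
L_total = 73.0 + 10·log₁₀(11) = 73.0 + 10.414 = 83.41 dB SPL.

83.4 dB SPL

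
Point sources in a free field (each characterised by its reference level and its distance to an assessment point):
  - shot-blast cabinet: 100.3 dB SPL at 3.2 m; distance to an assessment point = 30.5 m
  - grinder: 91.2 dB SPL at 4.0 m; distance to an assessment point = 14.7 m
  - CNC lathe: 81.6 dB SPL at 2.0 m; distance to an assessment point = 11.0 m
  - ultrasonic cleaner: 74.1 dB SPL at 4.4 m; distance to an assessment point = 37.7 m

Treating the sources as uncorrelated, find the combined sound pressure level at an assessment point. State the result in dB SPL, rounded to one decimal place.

83.4 dB SPL

First find each source's level at the receiver (point-source: −20·log₁₀(r/r_ref)), then combine on an intensity basis.
shot-blast cabinet: 100.3 − 20·log₁₀(30.5/3.2) = 100.3 − 19.58 = 80.72 dB SPL.
grinder: 91.2 − 20·log₁₀(14.7/4.0) = 91.2 − 11.31 = 79.89 dB SPL.
CNC lathe: 81.6 − 20·log₁₀(11.0/2.0) = 81.6 − 14.81 = 66.79 dB SPL.
ultrasonic cleaner: 74.1 − 20·log₁₀(37.7/4.4) = 74.1 − 18.66 = 55.44 dB SPL.
Σ 10^(L/10) = 2.207e+08 → L_total = 10·log₁₀(2.207e+08) = 83.44 dB SPL.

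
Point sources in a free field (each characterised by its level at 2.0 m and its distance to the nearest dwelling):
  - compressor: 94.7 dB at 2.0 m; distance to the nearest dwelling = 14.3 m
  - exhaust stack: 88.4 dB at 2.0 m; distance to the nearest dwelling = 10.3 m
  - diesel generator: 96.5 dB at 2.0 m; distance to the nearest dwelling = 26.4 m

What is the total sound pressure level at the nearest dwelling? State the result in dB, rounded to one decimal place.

80.4 dB

Propagate each source to the receiver with L = L_ref − 20·log₁₀(r/r_ref), then add intensities.
compressor: 94.7 − 20·log₁₀(14.3/2.0) = 94.7 − 17.09 = 77.61 dB.
exhaust stack: 88.4 − 20·log₁₀(10.3/2.0) = 88.4 − 14.24 = 74.16 dB.
diesel generator: 96.5 − 20·log₁₀(26.4/2.0) = 96.5 − 22.41 = 74.09 dB.
Σ 10^(L/10) = 1.094e+08 → L_total = 10·log₁₀(1.094e+08) = 80.39 dB.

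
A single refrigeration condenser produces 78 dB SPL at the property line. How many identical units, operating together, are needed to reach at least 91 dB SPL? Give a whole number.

20

Need L₁ + 10·log₁₀ N ≥ 91, i.e. log₁₀ N ≥ 1.30.
N ≥ 10^(13.0/10) = 19.953, so N = 20.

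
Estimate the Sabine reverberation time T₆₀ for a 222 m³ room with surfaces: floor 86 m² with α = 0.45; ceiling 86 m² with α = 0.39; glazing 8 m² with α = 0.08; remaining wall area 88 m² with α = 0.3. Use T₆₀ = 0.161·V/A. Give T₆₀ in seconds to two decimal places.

Total absorption A = 86·0.45 + 86·0.39 + 8·0.08 + 88·0.3 = 99.28 m² sabins.
T₆₀ = 0.161 × 222 / 99.28 = 0.360 s.

0.36 s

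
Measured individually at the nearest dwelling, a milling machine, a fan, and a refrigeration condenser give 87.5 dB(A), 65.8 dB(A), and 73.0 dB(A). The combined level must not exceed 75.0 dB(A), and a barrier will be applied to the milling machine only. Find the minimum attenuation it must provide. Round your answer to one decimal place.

18.5 dB

Everything except the milling machine sums to 10^(65.8/10) + 10^(73.0/10) = 2.375e+07 in linear terms, 73.76 dB(A).
To meet 75.0 dB(A) overall, the treated milling machine may contribute at most 10^(75.0/10) − 2.375e+07 = 7.868e+06, i.e. 68.96 dB(A).
So the milling machine must be reduced from 87.5 to 68.96 dB(A): IL = 18.54 dB.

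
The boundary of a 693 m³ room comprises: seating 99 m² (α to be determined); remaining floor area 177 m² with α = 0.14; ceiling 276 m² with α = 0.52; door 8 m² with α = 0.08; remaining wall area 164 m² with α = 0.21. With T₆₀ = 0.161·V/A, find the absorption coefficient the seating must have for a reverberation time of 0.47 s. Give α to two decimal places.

Required total absorption A = 0.161·693/0.47 = 237.39 m².
Absorption from the other surfaces = 177·0.14 + 276·0.52 + 8·0.08 + 164·0.21 = 203.38 m², so the seating must supply 34.01 m² over 99 m².
α = 34.01/99 = 0.344.

0.34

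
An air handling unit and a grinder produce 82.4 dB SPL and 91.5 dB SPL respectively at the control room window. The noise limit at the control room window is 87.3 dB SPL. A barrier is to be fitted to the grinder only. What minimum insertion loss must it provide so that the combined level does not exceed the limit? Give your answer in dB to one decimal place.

Everything except the grinder sums to 10^(82.4/10) = 1.738e+08 in linear terms, 82.40 dB SPL.
The limit corresponds to 10^(87.3/10) = 5.370e+08; subtracting the fixed part leaves 3.633e+08 for the grinder, i.e. 85.60 dB SPL.
Required insertion loss = 91.5 − 85.60 = 5.90 dB.

5.9 dB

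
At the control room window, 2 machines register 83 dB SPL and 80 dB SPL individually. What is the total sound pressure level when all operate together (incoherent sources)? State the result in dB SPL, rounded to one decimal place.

For uncorrelated sources the intensities add, so convert each level to linear form, sum, and take 10·log₁₀ of the total.
Σ 10^(L/10) = 10^(83/10) + 10^(80/10) = 2.995e+08.
L_total = 10·log₁₀(2.995e+08) = 84.76 dB SPL.

84.8 dB SPL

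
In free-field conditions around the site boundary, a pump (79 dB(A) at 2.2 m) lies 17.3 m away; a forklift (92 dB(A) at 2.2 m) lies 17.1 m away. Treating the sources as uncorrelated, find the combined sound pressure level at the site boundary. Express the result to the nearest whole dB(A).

Apply inverse-square spreading to bring every level to the receiver, then sum 10^(L/10).
pump: 79 − 20·log₁₀(17.3/2.2) = 79 − 17.91 = 61.09 dB(A).
forklift: 92 − 20·log₁₀(17.1/2.2) = 92 − 17.81 = 74.19 dB(A).
Σ 10^(L/10) = 2.752e+07 → L_total = 10·log₁₀(2.752e+07) = 74.40 dB(A).

74 dB(A)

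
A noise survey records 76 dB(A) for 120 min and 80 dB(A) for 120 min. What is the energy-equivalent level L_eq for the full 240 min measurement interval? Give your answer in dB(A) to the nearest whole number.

78 dB(A)

Weight each interval's intensity by its duration and average over T = 240 min:
Σ tᵢ·10^(Lᵢ/10) = 120·10^(76/10) + 120·10^(80/10) = 1.678e+10.
L_eq = 10·log₁₀(1.678e+10/240) = 78.45 dB(A).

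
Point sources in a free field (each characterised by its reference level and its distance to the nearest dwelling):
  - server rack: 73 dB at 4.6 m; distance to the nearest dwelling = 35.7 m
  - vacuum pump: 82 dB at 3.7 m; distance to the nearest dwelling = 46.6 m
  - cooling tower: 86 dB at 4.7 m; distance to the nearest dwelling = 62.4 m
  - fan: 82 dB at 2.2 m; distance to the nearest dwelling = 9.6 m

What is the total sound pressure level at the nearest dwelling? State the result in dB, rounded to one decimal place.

Apply inverse-square spreading to bring every level to the receiver, then sum 10^(L/10).
server rack: 73 − 20·log₁₀(35.7/4.6) = 73 − 17.80 = 55.20 dB.
vacuum pump: 82 − 20·log₁₀(46.6/3.7) = 82 − 22.00 = 60.00 dB.
cooling tower: 86 − 20·log₁₀(62.4/4.7) = 86 − 22.46 = 63.54 dB.
fan: 82 − 20·log₁₀(9.6/2.2) = 82 − 12.80 = 69.20 dB.
Σ 10^(L/10) = 1.191e+07 → L_total = 10·log₁₀(1.191e+07) = 70.76 dB.

70.8 dB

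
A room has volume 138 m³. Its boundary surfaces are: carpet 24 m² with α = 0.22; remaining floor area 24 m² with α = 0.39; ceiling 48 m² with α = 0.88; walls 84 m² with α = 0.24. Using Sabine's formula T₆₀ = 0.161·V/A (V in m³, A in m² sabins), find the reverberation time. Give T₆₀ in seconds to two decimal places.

0.29 s

A = Σ Sᵢαᵢ = 24·0.22 + 24·0.39 + 48·0.88 + 84·0.24 = 77.04 m².
T₆₀ = 0.161 × 138 / 77.04 = 0.288 s.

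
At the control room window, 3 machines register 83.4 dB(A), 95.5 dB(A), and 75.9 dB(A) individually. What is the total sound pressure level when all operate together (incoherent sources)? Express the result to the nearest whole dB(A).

Incoherent sources combine by intensity addition: L_total = 10·log₁₀(Σ 10^(L_i/10)).
Σ 10^(L/10) = 10^(83.4/10) + 10^(95.5/10) + 10^(75.9/10) = 3.806e+09.
L_total = 10·log₁₀(3.806e+09) = 95.80 dB(A).

96 dB(A)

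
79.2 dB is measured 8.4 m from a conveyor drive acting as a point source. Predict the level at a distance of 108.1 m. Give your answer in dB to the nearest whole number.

Point-source attenuation: ΔL = 20·log₁₀(r₂/r₁) = 20·log₁₀(108.1/8.4) = 22.191 dB.
L₂ = 79.2 − 20·log₁₀(108.1/8.4) = 79.2 − 22.191 = 57.01 dB.

57 dB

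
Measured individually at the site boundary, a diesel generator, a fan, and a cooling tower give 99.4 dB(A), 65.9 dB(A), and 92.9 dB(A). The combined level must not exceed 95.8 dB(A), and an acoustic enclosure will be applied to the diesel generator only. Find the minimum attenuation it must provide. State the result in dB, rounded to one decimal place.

Fixed contribution from the other sources: Σ 10^(L/10) = 10^(65.9/10) + 10^(92.9/10) = 1.954e+09 (92.91 dB(A)).
The limit corresponds to 10^(95.8/10) = 3.802e+09; subtracting the fixed part leaves 1.848e+09 for the diesel generator, i.e. 92.67 dB(A).
Required insertion loss = 99.4 − 92.67 = 6.73 dB.

6.7 dB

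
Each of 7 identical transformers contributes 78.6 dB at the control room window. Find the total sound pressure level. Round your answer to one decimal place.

L_total = L₁ + 10·log₁₀ N for N identical incoherent sources.
L_total = 78.6 + 10·log₁₀(7) = 78.6 + 8.451 = 87.05 dB.

87.1 dB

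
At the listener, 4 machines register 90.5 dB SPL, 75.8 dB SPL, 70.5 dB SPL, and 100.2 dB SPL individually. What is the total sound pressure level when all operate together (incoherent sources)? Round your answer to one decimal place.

100.7 dB SPL

For uncorrelated sources the intensities add, so convert each level to linear form, sum, and take 10·log₁₀ of the total.
Σ 10^(L/10) = 10^(90.5/10) + 10^(75.8/10) + 10^(70.5/10) + 10^(100.2/10) = 1.164e+10.
L_total = 10·log₁₀(1.164e+10) = 100.66 dB SPL.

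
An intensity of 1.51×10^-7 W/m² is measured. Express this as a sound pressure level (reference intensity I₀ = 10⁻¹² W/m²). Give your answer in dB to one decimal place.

51.8 dB

L = 10·log₁₀(I/I₀) = 10·log₁₀(1.51×10^-7/10⁻¹²) = 10·log₁₀(1.51×10^5).
L = 10·(0.1790 + 5) = 51.79 dB.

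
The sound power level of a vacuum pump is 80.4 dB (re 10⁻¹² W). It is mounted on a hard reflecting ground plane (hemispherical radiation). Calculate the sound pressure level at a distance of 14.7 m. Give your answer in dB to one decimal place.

Free-field hemispherical radiation: L_p = L_w − 10·log₁₀(2π·r²), r = 14.7 m.
2π·r² = 1358 m², 10·log₁₀ of that is 31.328 dB.
L_p = 80.4 − 31.328 = 49.07 dB.

49.1 dB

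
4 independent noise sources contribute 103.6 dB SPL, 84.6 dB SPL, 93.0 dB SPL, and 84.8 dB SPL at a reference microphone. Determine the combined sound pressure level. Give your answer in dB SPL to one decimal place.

104.1 dB SPL

Incoherent sources combine by intensity addition: L_total = 10·log₁₀(Σ 10^(L_i/10)).
Σ 10^(L/10) = 10^(103.6/10) + 10^(84.6/10) + 10^(93.0/10) + 10^(84.8/10) = 2.549e+10.
L_total = 10·log₁₀(2.549e+10) = 104.06 dB SPL.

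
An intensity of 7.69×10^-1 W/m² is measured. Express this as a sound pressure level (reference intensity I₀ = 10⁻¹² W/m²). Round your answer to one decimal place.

L = 10·log₁₀(I/I₀) = 10·log₁₀(7.69×10^-1/10⁻¹²) = 10·log₁₀(7.69×10^11).
L = 10·(0.8859 + 11) = 118.86 dB.

118.9 dB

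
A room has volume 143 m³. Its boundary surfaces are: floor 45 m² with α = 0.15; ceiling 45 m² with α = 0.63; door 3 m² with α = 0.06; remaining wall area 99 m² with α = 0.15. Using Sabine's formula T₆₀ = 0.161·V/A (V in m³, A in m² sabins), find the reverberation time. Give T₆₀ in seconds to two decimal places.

A = Σ Sᵢαᵢ = 45·0.15 + 45·0.63 + 3·0.06 + 99·0.15 = 50.13 m².
T₆₀ = 0.161 × 143 / 50.13 = 0.459 s.

0.46 s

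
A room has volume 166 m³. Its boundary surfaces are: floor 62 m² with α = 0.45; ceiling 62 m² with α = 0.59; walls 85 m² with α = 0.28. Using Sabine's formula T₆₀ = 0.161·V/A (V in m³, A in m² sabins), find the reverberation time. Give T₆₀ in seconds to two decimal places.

0.30 s

Total absorption A = 62·0.45 + 62·0.59 + 85·0.28 = 88.28 m² sabins.
T₆₀ = 0.161 × 166 / 88.28 = 0.303 s.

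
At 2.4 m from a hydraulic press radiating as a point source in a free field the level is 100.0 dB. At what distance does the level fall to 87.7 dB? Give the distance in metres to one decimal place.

Point-source spreading drops the level by 20·log₁₀(r₂/r₁); inverting, r₂/r₁ = 10^(ΔL/20).
r₂ = 2.4·10^((100.0−87.7)/20) = 2.4·10^(12.3/20) = 9.89 m.

9.9 m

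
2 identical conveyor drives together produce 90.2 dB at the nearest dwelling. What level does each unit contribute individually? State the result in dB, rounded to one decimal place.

87.2 dB

2 equal contributions raise the level by 10·log₁₀ 2 = 3.010 dB, so each unit alone gives 90.2 − 3.010.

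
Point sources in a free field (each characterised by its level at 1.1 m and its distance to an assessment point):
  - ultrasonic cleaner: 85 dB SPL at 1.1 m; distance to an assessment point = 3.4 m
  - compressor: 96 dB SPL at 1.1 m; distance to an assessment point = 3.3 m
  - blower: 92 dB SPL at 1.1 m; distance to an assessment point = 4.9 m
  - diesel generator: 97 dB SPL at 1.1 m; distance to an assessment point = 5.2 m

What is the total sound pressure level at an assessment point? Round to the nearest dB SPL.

Propagate each source to the receiver with L = L_ref − 20·log₁₀(r/r_ref), then add intensities.
ultrasonic cleaner: 85 − 20·log₁₀(3.4/1.1) = 85 − 9.80 = 75.20 dB SPL.
compressor: 96 − 20·log₁₀(3.3/1.1) = 96 − 9.54 = 86.46 dB SPL.
blower: 92 − 20·log₁₀(4.9/1.1) = 92 − 12.98 = 79.02 dB SPL.
diesel generator: 97 − 20·log₁₀(5.2/1.1) = 97 − 13.49 = 83.51 dB SPL.
Σ 10^(L/10) = 7.796e+08 → L_total = 10·log₁₀(7.796e+08) = 88.92 dB SPL.

89 dB SPL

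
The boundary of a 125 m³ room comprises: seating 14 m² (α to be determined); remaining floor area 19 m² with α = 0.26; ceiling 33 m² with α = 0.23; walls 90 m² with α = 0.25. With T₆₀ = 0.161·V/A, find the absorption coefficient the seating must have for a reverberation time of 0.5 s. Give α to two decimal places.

Required total absorption A = 0.161·125/0.5 = 40.25 m².
Absorption from the other surfaces = 19·0.26 + 33·0.23 + 90·0.25 = 35.03 m², so the seating must supply 5.22 m² over 14 m².
α = 5.22/14 = 0.373.

0.37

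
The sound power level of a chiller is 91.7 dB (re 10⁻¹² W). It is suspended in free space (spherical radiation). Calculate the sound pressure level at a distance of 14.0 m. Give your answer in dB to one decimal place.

Free-field spherical radiation: L_p = L_w − 10·log₁₀(4π·r²), r = 14.0 m.
4π·r² = 2463 m², 10·log₁₀ of that is 33.915 dB.
L_p = 91.7 − 33.915 = 57.79 dB.

57.8 dB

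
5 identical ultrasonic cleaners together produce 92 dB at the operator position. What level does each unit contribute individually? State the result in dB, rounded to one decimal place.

85.0 dB

For N identical incoherent sources L_total = L₁ + 10·log₁₀ N, so L₁ = 92 − 10·log₁₀(5) = 92 − 6.990.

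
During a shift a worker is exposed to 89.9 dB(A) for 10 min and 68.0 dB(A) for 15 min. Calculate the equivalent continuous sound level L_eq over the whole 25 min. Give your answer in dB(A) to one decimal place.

Weight each interval's intensity by its duration and average over T = 25 min:
Σ tᵢ·10^(Lᵢ/10) = 10·10^(89.9/10) + 15·10^(68.0/10) = 9.867e+09.
L_eq = 10·log₁₀(9.867e+09/25) = 85.96 dB(A).

86.0 dB(A)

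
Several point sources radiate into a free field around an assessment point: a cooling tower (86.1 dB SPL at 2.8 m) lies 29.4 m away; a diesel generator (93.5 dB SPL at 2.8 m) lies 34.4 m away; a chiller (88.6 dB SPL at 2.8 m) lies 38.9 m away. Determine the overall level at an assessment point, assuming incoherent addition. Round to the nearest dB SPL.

First find each source's level at the receiver (point-source: −20·log₁₀(r/r_ref)), then combine on an intensity basis.
cooling tower: 86.1 − 20·log₁₀(29.4/2.8) = 86.1 − 20.42 = 65.68 dB SPL.
diesel generator: 93.5 − 20·log₁₀(34.4/2.8) = 93.5 − 21.79 = 71.71 dB SPL.
chiller: 88.6 − 20·log₁₀(38.9/2.8) = 88.6 − 22.86 = 65.74 dB SPL.
Σ 10^(L/10) = 2.228e+07 → L_total = 10·log₁₀(2.228e+07) = 73.48 dB SPL.

73 dB SPL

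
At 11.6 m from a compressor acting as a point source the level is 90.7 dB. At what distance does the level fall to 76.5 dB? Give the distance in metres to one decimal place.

For a point source L₁ − L₂ = 20·log₁₀(r₂/r₁), so r₂ = r₁·10^((L₁−L₂)/20).
r₂ = 11.6·10^((90.7−76.5)/20) = 11.6·10^(14.2/20) = 59.49 m.

59.5 m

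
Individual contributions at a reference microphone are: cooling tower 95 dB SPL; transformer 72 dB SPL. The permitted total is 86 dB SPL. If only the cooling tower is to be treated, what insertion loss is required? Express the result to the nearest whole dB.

9 dB

The untreated sources together contribute 10^(72/10) = 1.585e+07, i.e. 72.00 dB SPL.
To meet 86 dB SPL overall, the treated cooling tower may contribute at most 10^(86/10) − 1.585e+07 = 3.823e+08, i.e. 85.82 dB SPL.
So the cooling tower must be reduced from 95 to 85.82 dB SPL: IL = 9.18 dB.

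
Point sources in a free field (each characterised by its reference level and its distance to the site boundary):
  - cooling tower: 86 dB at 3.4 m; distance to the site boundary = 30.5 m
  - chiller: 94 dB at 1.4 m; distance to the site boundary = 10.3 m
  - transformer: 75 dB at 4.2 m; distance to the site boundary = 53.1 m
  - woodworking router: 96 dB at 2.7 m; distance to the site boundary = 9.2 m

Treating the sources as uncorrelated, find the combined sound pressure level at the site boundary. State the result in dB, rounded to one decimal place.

First find each source's level at the receiver (point-source: −20·log₁₀(r/r_ref)), then combine on an intensity basis.
cooling tower: 86 − 20·log₁₀(30.5/3.4) = 86 − 19.06 = 66.94 dB.
chiller: 94 − 20·log₁₀(10.3/1.4) = 94 − 17.33 = 76.67 dB.
transformer: 75 − 20·log₁₀(53.1/4.2) = 75 − 22.04 = 52.96 dB.
woodworking router: 96 − 20·log₁₀(9.2/2.7) = 96 − 10.65 = 85.35 dB.
Σ 10^(L/10) = 3.944e+08 → L_total = 10·log₁₀(3.944e+08) = 85.96 dB.

86.0 dB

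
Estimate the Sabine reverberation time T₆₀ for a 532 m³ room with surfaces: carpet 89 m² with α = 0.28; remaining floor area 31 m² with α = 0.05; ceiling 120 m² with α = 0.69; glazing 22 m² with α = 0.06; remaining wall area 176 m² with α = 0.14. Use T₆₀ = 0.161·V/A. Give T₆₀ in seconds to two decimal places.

A = Σ Sᵢαᵢ = 89·0.28 + 31·0.05 + 120·0.69 + 22·0.06 + 176·0.14 = 135.23 m².
T₆₀ = 0.161 × 532 / 135.23 = 0.633 s.

0.63 s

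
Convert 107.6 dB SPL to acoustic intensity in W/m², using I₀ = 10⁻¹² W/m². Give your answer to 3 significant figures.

I/I₀ = 10^(107.6/10) = 5.754e+10, so I = 5.754e+10 × 10⁻¹² W/m².

0.0575 W/m²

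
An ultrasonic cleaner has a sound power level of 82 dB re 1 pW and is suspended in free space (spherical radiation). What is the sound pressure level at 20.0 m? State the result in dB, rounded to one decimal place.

45.0 dB

Free-field spherical radiation: L_p = L_w − 10·log₁₀(4π·r²), r = 20.0 m.
4π·r² = 5027 m², 10·log₁₀ of that is 37.013 dB.
L_p = 82 − 37.013 = 44.99 dB.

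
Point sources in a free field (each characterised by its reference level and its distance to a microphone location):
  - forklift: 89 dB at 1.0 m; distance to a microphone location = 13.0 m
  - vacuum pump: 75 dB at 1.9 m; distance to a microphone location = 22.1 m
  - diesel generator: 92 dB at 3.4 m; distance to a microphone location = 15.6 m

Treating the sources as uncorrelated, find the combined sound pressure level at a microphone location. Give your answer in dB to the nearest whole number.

First find each source's level at the receiver (point-source: −20·log₁₀(r/r_ref)), then combine on an intensity basis.
forklift: 89 − 20·log₁₀(13.0/1.0) = 89 − 22.28 = 66.72 dB.
vacuum pump: 75 − 20·log₁₀(22.1/1.9) = 75 − 21.31 = 53.69 dB.
diesel generator: 92 − 20·log₁₀(15.6/3.4) = 92 − 13.23 = 78.77 dB.
Σ 10^(L/10) = 8.022e+07 → L_total = 10·log₁₀(8.022e+07) = 79.04 dB.

79 dB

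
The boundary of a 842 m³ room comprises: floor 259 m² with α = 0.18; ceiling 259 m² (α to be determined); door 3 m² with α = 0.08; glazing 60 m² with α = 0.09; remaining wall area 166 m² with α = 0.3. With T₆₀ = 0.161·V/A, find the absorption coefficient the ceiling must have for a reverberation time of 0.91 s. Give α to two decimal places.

0.18

A = 0.161·V/T₆₀ = 0.161·842/0.91 = 148.97 m² sabins.
Absorption from the other surfaces = 259·0.18 + 3·0.08 + 60·0.09 + 166·0.3 = 102.06 m², so the ceiling must supply 46.91 m² over 259 m².
α = 46.91/259 = 0.181.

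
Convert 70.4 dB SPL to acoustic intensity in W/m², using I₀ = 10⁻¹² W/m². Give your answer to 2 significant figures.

1.1e-05 W/m²

I/I₀ = 10^(70.4/10) = 1.096e+07, so I = 1.096e+07 × 10⁻¹² W/m².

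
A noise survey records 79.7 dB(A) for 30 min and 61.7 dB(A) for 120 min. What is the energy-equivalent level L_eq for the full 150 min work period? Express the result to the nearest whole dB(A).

73 dB(A)

The energy average is taken in the linear domain: L_eq = 10·log₁₀[(Σ tᵢ·10^(Lᵢ/10))/T], T = 150 min.
Σ tᵢ·10^(Lᵢ/10) = 30·10^(79.7/10) + 120·10^(61.7/10) = 2.977e+09.
L_eq = 10·log₁₀(2.977e+09/150) = 72.98 dB(A).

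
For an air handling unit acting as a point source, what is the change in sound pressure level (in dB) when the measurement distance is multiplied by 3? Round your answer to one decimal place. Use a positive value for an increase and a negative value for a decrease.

-9.5 dB

With spherical spreading the level changes by −20·log₁₀(r₂/r₁).
ΔL = −20·log₁₀(3) = -9.54 dB.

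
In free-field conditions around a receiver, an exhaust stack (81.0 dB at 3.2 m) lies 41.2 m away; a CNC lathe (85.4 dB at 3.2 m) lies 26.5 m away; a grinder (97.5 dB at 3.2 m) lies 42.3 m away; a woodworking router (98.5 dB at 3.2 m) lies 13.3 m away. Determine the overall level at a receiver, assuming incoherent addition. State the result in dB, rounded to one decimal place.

86.5 dB

First find each source's level at the receiver (point-source: −20·log₁₀(r/r_ref)), then combine on an intensity basis.
exhaust stack: 81.0 − 20·log₁₀(41.2/3.2) = 81.0 − 22.19 = 58.81 dB.
CNC lathe: 85.4 − 20·log₁₀(26.5/3.2) = 85.4 − 18.36 = 67.04 dB.
grinder: 97.5 − 20·log₁₀(42.3/3.2) = 97.5 − 22.42 = 75.08 dB.
woodworking router: 98.5 − 20·log₁₀(13.3/3.2) = 98.5 − 12.37 = 86.13 dB.
Σ 10^(L/10) = 4.478e+08 → L_total = 10·log₁₀(4.478e+08) = 86.51 dB.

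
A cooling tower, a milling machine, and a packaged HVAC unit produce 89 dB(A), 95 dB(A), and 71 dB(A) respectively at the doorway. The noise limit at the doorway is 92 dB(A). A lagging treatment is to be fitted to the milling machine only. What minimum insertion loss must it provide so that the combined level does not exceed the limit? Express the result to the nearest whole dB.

Everything except the milling machine sums to 10^(89/10) + 10^(71/10) = 8.069e+08 in linear terms, 89.07 dB(A).
The limit corresponds to 10^(92/10) = 1.585e+09; subtracting the fixed part leaves 7.780e+08 for the milling machine, i.e. 88.91 dB(A).
So the milling machine must be reduced from 95 to 88.91 dB(A): IL = 6.09 dB.

6 dB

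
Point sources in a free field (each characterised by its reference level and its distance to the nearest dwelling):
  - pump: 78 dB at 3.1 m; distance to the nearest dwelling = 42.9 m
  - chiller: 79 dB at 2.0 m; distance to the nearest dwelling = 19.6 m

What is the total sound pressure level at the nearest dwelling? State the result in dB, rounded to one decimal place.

60.6 dB

Propagate each source to the receiver with L = L_ref − 20·log₁₀(r/r_ref), then add intensities.
pump: 78 − 20·log₁₀(42.9/3.1) = 78 − 22.82 = 55.18 dB.
chiller: 79 − 20·log₁₀(19.6/2.0) = 79 − 19.82 = 59.18 dB.
Σ 10^(L/10) = 1.157e+06 → L_total = 10·log₁₀(1.157e+06) = 60.63 dB.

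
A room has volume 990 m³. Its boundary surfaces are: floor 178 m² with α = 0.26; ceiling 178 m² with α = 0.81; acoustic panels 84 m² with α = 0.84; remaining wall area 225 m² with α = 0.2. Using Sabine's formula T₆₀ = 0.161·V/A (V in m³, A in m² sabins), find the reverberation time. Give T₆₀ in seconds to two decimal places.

A = Σ Sᵢαᵢ = 178·0.26 + 178·0.81 + 84·0.84 + 225·0.2 = 306.02 m².
T₆₀ = 0.161 × 990 / 306.02 = 0.521 s.

0.52 s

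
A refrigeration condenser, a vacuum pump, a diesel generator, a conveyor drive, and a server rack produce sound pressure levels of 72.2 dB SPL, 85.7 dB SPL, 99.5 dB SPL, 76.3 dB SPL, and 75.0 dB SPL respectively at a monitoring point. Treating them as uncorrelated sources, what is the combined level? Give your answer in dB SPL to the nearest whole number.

100 dB SPL

For uncorrelated sources the intensities add, so convert each level to linear form, sum, and take 10·log₁₀ of the total.
Σ 10^(L/10) = 10^(72.2/10) + 10^(85.7/10) + 10^(99.5/10) + 10^(76.3/10) + 10^(75.0/10) = 9.375e+09.
L_total = 10·log₁₀(9.375e+09) = 99.72 dB SPL.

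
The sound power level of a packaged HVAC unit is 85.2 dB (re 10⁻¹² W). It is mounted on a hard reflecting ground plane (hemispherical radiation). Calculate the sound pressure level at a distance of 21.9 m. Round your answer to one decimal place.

50.4 dB

The power spreads over a hemisphere of area 2π·r², so L_p = L_w − 10·log₁₀(2π·r²).
2π·r² = 3013 m², 10·log₁₀ of that is 34.791 dB.
L_p = 85.2 − 34.791 = 50.41 dB.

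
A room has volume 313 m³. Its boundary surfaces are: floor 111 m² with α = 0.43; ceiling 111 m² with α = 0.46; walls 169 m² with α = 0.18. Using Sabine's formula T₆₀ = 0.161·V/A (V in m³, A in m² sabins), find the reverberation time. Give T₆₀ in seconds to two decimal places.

0.39 s

A = Σ Sᵢαᵢ = 111·0.43 + 111·0.46 + 169·0.18 = 129.21 m².
T₆₀ = 0.161 × 313 / 129.21 = 0.390 s.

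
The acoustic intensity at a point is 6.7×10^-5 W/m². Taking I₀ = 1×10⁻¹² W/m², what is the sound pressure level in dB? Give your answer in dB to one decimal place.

78.3 dB

L = 10·log₁₀(I/I₀) = 10·log₁₀(6.7×10^-5/10⁻¹²) = 10·log₁₀(6.7×10^7).
L = 10·(0.8261 + 7) = 78.26 dB.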